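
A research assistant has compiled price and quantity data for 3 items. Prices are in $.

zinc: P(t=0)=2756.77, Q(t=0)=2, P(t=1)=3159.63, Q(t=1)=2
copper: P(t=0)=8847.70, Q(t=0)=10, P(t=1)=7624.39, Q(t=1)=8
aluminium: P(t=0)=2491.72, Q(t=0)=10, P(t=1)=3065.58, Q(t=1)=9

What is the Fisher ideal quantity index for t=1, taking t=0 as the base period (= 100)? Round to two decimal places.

83.42

Laspeyres component (base-period weights):
ΣP(t=0)Q(t=1) = 2756.77×2 + 8847.70×8 + 2491.72×9 = 5513.54 + 70781.6 + 22425.48 = 98720.62
ΣP(t=0)Q(t=0) = 2756.77×2 + 8847.70×10 + 2491.72×10 = 5513.54 + 88477 + 24917.2 = 118907.74
L = 98720.62 / 118907.74 × 100 = 83.0229
Paasche component (current-period weights):
ΣP(t=1)Q(t=1) = 3159.63×2 + 7624.39×8 + 3065.58×9 = 6319.26 + 60995.12 + 27590.22 = 94904.6
ΣP(t=1)Q(t=0) = 3159.63×2 + 7624.39×10 + 3065.58×10 = 6319.26 + 76243.9 + 30655.8 = 113218.96
P = 94904.6 / 113218.96 × 100 = 83.8239
Fisher = √(L × P) = √(83.0229 × 83.8239) = 83.4224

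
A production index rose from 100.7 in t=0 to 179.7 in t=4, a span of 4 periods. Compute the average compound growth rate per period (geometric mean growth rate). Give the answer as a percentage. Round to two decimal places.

Growth factor = (179.7/100.7)^(1/4) = (1.784508)^(1/4) = 1.155792
Growth rate = 1.155792 − 1 = 0.155792 = 15.5792%

15.58%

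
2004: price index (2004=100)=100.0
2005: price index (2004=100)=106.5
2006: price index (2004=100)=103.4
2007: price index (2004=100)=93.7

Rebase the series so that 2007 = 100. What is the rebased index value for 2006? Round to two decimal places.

Rebased(2006) = 103.4 / 93.7 × 100 = 110.3522

110.35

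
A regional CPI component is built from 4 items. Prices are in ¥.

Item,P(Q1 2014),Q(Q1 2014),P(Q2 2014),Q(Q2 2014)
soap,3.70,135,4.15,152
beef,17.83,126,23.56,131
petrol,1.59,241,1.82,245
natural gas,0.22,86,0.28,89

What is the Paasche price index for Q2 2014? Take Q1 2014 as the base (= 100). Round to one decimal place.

126.6

Paasche price index uses current-period quantities as weights.
ΣP(Q2 2014)·Q(Q2 2014) = 4.15×152 + 23.56×131 + 1.82×245 + 0.28×89 = 630.8 + 3086.36 + 445.9 + 24.92 = 4187.98
ΣP(Q1 2014)·Q(Q2 2014) = 3.70×152 + 17.83×131 + 1.59×245 + 0.22×89 = 562.4 + 2335.73 + 389.55 + 19.58 = 3307.26
Index = 4187.98 / 3307.26 × 100 = 126.6299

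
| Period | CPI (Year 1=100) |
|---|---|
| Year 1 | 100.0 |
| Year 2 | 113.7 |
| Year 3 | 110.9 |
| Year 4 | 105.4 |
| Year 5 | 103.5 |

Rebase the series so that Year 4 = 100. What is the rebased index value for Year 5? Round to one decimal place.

98.2

Rebased(Year 5) = 103.5 / 105.4 × 100 = 98.1973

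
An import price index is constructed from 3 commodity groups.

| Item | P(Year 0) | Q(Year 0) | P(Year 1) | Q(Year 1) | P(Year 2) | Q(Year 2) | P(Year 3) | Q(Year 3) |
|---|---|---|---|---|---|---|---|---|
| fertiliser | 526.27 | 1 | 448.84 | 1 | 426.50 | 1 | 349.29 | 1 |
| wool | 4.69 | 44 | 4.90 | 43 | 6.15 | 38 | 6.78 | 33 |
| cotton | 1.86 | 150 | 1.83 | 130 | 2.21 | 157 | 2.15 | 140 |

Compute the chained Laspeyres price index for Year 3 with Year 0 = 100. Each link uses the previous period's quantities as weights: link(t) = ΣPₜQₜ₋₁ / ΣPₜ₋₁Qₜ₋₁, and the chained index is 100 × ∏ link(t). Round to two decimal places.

94.87

Link Year 0→Year 1:
ΣP(Year 1)Q(Year 0) = 448.84×1 + 4.90×44 + 1.83×150 = 448.84 + 215.6 + 274.5 = 938.94
ΣP(Year 0)Q(Year 0) = 526.27×1 + 4.69×44 + 1.86×150 = 526.27 + 206.36 + 279 = 1011.63
link = 938.94/1011.63 = 0.928146
Link Year 1→Year 2:
ΣP(Year 2)Q(Year 1) = 426.50×1 + 6.15×43 + 2.21×130 = 426.5 + 264.45 + 287.3 = 978.25
ΣP(Year 1)Q(Year 1) = 448.84×1 + 4.90×43 + 1.83×130 = 448.84 + 210.7 + 237.9 = 897.44
link = 978.25/897.44 = 1.090045
Link Year 2→Year 3:
ΣP(Year 3)Q(Year 2) = 349.29×1 + 6.78×38 + 2.15×157 = 349.29 + 257.64 + 337.55 = 944.48
ΣP(Year 2)Q(Year 2) = 426.50×1 + 6.15×38 + 2.21×157 = 426.5 + 233.7 + 346.97 = 1007.17
link = 944.48/1007.17 = 0.937756
Chained index = 100 × 0.928146 × 1.090045 × 0.937756 = 94.8747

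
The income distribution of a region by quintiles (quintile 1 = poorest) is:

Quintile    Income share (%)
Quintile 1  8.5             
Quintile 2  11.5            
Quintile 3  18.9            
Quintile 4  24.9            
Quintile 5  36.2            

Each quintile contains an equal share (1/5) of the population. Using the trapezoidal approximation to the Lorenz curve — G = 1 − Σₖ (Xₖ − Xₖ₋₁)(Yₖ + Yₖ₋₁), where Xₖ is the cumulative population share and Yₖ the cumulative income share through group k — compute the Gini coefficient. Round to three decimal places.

0.275

Cumulative income shares Yₖ: 0.0850, 0.2000, 0.3890, 0.6380, 1.0000
Σ (Xₖ−Xₖ₋₁)(Yₖ+Yₖ₋₁) = (1/5)(0.0850+0.0000) + (1/5)(0.2000+0.0850) + (1/5)(0.3890+0.2000) + (1/5)(0.6380+0.3890) + (1/5)(1.0000+0.6380)
  = 0.0170 + 0.0570 + 0.1178 + 0.2054 + 0.3276 = 0.7248
G = 1 − 0.7248 = 0.2752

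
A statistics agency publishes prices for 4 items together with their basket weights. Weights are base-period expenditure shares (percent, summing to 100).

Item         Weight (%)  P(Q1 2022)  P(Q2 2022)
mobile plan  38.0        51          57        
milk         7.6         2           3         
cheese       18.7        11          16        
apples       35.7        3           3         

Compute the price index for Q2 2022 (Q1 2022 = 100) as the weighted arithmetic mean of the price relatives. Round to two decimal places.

mobile plan: 38.0 × (57/51) = 38.0 × 1.117647 = 42.4706
milk: 7.6 × (3/2) = 7.6 × 1.500000 = 11.4000
cheese: 18.7 × (16/11) = 18.7 × 1.454545 = 27.2000
apples: 35.7 × (3/3) = 35.7 × 1.000000 = 35.7000
Index = Σ wᵢ·(p₁ᵢ/p₀ᵢ) = 42.4706 + 11.4000 + 27.2000 + 35.7000 = 116.7706

116.77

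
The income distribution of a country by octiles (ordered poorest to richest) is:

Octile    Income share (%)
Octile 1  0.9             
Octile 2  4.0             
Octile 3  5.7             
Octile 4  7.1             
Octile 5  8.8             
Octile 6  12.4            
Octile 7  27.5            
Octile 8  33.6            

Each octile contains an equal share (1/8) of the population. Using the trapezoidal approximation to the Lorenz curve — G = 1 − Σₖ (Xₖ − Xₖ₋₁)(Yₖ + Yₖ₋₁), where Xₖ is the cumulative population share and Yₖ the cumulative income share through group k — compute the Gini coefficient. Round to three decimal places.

Cumulative income shares Yₖ: 0.0090, 0.0490, 0.1060, 0.1770, 0.2650, 0.3890, 0.6640, 1.0000
Σ (Xₖ−Xₖ₋₁)(Yₖ+Yₖ₋₁) = (1/8)(0.0090+0.0000) + (1/8)(0.0490+0.0090) + (1/8)(0.1060+0.0490) + (1/8)(0.1770+0.1060) + (1/8)(0.2650+0.1770) + (1/8)(0.3890+0.2650) + (1/8)(0.6640+0.3890) + (1/8)(1.0000+0.6640)
  = 0.0011 + 0.0073 + 0.0194 + 0.0354 + 0.0553 + 0.0818 + 0.1316 + 0.2080 = 0.5398
G = 1 − 0.5398 = 0.4602

0.460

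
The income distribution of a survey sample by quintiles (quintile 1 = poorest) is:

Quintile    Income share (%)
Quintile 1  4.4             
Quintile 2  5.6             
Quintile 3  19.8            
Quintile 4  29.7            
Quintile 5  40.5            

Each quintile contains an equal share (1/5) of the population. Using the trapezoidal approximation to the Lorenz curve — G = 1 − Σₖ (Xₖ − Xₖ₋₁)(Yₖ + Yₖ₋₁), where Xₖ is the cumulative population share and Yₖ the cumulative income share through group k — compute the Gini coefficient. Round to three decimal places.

0.385

Cumulative income shares Yₖ: 0.0440, 0.1000, 0.2980, 0.5950, 1.0000
Σ (Xₖ−Xₖ₋₁)(Yₖ+Yₖ₋₁) = (1/5)(0.0440+0.0000) + (1/5)(0.1000+0.0440) + (1/5)(0.2980+0.1000) + (1/5)(0.5950+0.2980) + (1/5)(1.0000+0.5950)
  = 0.0088 + 0.0288 + 0.0796 + 0.1786 + 0.3190 = 0.6148
G = 1 − 0.6148 = 0.3852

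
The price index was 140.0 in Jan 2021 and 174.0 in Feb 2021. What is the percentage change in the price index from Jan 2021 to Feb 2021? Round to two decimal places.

24.29%

Change = (174.0 − 140.0) / 140.0 × 100
       = 34.0 / 140.0 × 100 = 24.2857%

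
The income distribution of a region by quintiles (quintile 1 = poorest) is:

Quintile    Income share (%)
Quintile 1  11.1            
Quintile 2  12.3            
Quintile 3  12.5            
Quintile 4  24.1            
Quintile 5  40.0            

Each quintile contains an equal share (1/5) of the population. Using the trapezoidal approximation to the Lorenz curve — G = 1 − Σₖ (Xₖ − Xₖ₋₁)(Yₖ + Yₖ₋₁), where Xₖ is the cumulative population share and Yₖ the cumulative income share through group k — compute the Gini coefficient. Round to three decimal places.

0.278

Cumulative income shares Yₖ: 0.1110, 0.2340, 0.3590, 0.6000, 1.0000
Σ (Xₖ−Xₖ₋₁)(Yₖ+Yₖ₋₁) = (1/5)(0.1110+0.0000) + (1/5)(0.2340+0.1110) + (1/5)(0.3590+0.2340) + (1/5)(0.6000+0.3590) + (1/5)(1.0000+0.6000)
  = 0.0222 + 0.0690 + 0.1186 + 0.1918 + 0.3200 = 0.7216
G = 1 − 0.7216 = 0.2784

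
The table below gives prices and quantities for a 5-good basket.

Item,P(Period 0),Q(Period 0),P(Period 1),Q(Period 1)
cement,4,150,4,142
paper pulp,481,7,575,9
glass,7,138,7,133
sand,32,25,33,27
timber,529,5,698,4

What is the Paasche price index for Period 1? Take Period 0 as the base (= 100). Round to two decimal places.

117.59

Paasche price index uses current-period quantities as weights.
ΣP(Period 1)·Q(Period 1) = 4×142 + 575×9 + 7×133 + 33×27 + 698×4 = 568 + 5175 + 931 + 891 + 2792 = 10357
ΣP(Period 0)·Q(Period 1) = 4×142 + 481×9 + 7×133 + 32×27 + 529×4 = 568 + 4329 + 931 + 864 + 2116 = 8808
Index = 10357 / 8808 × 100 = 117.5863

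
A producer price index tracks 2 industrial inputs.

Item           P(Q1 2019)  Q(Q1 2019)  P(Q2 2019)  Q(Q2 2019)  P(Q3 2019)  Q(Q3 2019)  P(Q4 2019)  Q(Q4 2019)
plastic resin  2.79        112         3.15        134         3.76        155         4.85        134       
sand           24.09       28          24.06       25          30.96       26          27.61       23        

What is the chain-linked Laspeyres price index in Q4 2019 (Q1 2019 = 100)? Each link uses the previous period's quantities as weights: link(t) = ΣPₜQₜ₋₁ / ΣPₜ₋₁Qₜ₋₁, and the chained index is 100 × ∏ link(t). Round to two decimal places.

Link Q1 2019→Q2 2019:
ΣP(Q2 2019)Q(Q1 2019) = 3.15×112 + 24.06×28 = 352.8 + 673.68 = 1026.48
ΣP(Q1 2019)Q(Q1 2019) = 2.79×112 + 24.09×28 = 312.48 + 674.52 = 987
link = 1026.48/987 = 1.040000
Link Q2 2019→Q3 2019:
ΣP(Q3 2019)Q(Q2 2019) = 3.76×134 + 30.96×25 = 503.84 + 774 = 1277.84
ΣP(Q2 2019)Q(Q2 2019) = 3.15×134 + 24.06×25 = 422.1 + 601.5 = 1023.6
link = 1277.84/1023.6 = 1.248378
Link Q3 2019→Q4 2019:
ΣP(Q4 2019)Q(Q3 2019) = 4.85×155 + 27.61×26 = 751.75 + 717.86 = 1469.61
ΣP(Q3 2019)Q(Q3 2019) = 3.76×155 + 30.96×26 = 582.8 + 804.96 = 1387.76
link = 1469.61/1387.76 = 1.058980
Chained index = 100 × 1.040000 × 1.248378 × 1.058980 = 137.4888

137.49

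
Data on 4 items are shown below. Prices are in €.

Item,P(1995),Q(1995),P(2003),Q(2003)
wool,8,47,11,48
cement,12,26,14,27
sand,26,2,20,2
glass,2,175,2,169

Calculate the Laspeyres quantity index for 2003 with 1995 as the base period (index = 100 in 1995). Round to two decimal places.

Laspeyres quantity index uses base-period prices as weights.
ΣP(1995)·Q(2003) = 8×48 + 12×27 + 26×2 + 2×169 = 384 + 324 + 52 + 338 = 1098
ΣP(1995)·Q(1995) = 8×47 + 12×26 + 26×2 + 2×175 = 376 + 312 + 52 + 350 = 1090
Index = 1098 / 1090 × 100 = 100.7339

100.73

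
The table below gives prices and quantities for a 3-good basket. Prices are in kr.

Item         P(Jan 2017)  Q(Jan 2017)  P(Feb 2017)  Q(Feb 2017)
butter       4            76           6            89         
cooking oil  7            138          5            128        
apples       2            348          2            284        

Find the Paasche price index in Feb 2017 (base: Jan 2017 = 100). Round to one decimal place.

Paasche price index uses current-period quantities as weights.
ΣP(Feb 2017)·Q(Feb 2017) = 6×89 + 5×128 + 2×284 = 534 + 640 + 568 = 1742
ΣP(Jan 2017)·Q(Feb 2017) = 4×89 + 7×128 + 2×284 = 356 + 896 + 568 = 1820
Index = 1742 / 1820 × 100 = 95.7143

95.7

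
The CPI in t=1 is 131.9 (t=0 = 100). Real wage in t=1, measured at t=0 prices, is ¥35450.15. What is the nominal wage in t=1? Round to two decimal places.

46758.75

Nominal = Real × (Index/100) = 35450.15 × (131.9/100)
        = 35450.15 × 1.319 = 46758.7478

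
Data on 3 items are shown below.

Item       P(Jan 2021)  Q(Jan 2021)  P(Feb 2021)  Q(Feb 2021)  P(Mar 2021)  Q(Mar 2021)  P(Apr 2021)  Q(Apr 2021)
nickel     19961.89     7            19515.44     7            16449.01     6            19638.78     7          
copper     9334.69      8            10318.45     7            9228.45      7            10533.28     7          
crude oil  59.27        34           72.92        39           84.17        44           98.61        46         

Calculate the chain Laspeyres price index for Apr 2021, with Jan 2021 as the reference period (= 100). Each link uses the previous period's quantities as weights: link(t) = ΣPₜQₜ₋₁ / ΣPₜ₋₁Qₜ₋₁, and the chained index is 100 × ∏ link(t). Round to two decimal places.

Link Jan 2021→Feb 2021:
ΣP(Feb 2021)Q(Jan 2021) = 19515.44×7 + 10318.45×8 + 72.92×34 = 136608.08 + 82547.6 + 2479.28 = 221634.96
ΣP(Jan 2021)Q(Jan 2021) = 19961.89×7 + 9334.69×8 + 59.27×34 = 139733.23 + 74677.52 + 2015.18 = 216425.93
link = 221634.96/216425.93 = 1.024068
Link Feb 2021→Mar 2021:
ΣP(Mar 2021)Q(Feb 2021) = 16449.01×7 + 9228.45×7 + 84.17×39 = 115143.07 + 64599.15 + 3282.63 = 183024.85
ΣP(Feb 2021)Q(Feb 2021) = 19515.44×7 + 10318.45×7 + 72.92×39 = 136608.08 + 72229.15 + 2843.88 = 211681.11
link = 183024.85/211681.11 = 0.864625
Link Mar 2021→Apr 2021:
ΣP(Apr 2021)Q(Mar 2021) = 19638.78×6 + 10533.28×7 + 98.61×44 = 117832.68 + 73732.96 + 4338.84 = 195904.48
ΣP(Mar 2021)Q(Mar 2021) = 16449.01×6 + 9228.45×7 + 84.17×44 = 98694.06 + 64599.15 + 3703.48 = 166996.69
link = 195904.48/166996.69 = 1.173104
Chained index = 100 × 1.024068 × 0.864625 × 1.173104 = 103.8708

103.87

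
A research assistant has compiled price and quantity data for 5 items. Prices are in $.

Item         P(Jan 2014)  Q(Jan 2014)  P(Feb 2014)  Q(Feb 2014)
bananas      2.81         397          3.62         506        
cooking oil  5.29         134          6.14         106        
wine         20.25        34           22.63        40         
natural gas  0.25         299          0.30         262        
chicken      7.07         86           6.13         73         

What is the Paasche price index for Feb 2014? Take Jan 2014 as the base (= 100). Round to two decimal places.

Paasche price index uses current-period quantities as weights.
ΣP(Feb 2014)·Q(Feb 2014) = 3.62×506 + 6.14×106 + 22.63×40 + 0.30×262 + 6.13×73 = 1831.72 + 650.84 + 905.2 + 78.6 + 447.49 = 3913.85
ΣP(Jan 2014)·Q(Feb 2014) = 2.81×506 + 5.29×106 + 20.25×40 + 0.25×262 + 7.07×73 = 1421.86 + 560.74 + 810 + 65.5 + 516.11 = 3374.21
Index = 3913.85 / 3374.21 × 100 = 115.9931

115.99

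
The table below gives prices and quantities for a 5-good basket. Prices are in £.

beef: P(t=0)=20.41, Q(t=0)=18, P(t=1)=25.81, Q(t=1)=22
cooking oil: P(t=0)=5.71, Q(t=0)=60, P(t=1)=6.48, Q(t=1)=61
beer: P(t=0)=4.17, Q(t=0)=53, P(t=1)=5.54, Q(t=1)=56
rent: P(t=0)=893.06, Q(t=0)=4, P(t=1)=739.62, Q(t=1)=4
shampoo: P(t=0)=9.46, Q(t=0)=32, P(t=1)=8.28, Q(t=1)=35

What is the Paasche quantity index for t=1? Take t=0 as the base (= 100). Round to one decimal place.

103.5

Paasche quantity index uses current-period prices as weights.
ΣP(t=1)·Q(t=1) = 25.81×22 + 6.48×61 + 5.54×56 + 739.62×4 + 8.28×35 = 567.82 + 395.28 + 310.24 + 2958.48 + 289.8 = 4521.62
ΣP(t=1)·Q(t=0) = 25.81×18 + 6.48×60 + 5.54×53 + 739.62×4 + 8.28×32 = 464.58 + 388.8 + 293.62 + 2958.48 + 264.96 = 4370.44
Index = 4521.62 / 4370.44 × 100 = 103.4591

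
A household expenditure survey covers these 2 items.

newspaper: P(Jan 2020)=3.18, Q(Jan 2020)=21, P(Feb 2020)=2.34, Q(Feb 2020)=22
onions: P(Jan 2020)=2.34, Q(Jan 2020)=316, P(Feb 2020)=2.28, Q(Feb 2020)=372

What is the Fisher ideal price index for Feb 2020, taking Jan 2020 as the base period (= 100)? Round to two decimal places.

95.56

Laspeyres component (base-period weights):
ΣP(Feb 2020)Q(Jan 2020) = 2.34×21 + 2.28×316 = 49.14 + 720.48 = 769.62
ΣP(Jan 2020)Q(Jan 2020) = 3.18×21 + 2.34×316 = 66.78 + 739.44 = 806.22
L = 769.62 / 806.22 × 100 = 95.4603
Paasche component (current-period weights):
ΣP(Feb 2020)Q(Feb 2020) = 2.34×22 + 2.28×372 = 51.48 + 848.16 = 899.64
ΣP(Jan 2020)Q(Feb 2020) = 3.18×22 + 2.34×372 = 69.96 + 870.48 = 940.44
P = 899.64 / 940.44 × 100 = 95.6616
Fisher = √(L × P) = √(95.4603 × 95.6616) = 95.5609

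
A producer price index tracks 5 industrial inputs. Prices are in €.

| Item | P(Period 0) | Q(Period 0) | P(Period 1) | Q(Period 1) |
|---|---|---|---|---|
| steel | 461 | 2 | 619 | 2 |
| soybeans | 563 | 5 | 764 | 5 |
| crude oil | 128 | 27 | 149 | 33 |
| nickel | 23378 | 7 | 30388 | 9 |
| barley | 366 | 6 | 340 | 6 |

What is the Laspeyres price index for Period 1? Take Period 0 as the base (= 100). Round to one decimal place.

129.4

Laspeyres price index uses base-period quantities as weights.
ΣP(Period 1)·Q(Period 0) = 619×2 + 764×5 + 149×27 + 30388×7 + 340×6 = 1238 + 3820 + 4023 + 212716 + 2040 = 223837
ΣP(Period 0)·Q(Period 0) = 461×2 + 563×5 + 128×27 + 23378×7 + 366×6 = 922 + 2815 + 3456 + 163646 + 2196 = 173035
Index = 223837 / 173035 × 100 = 129.3594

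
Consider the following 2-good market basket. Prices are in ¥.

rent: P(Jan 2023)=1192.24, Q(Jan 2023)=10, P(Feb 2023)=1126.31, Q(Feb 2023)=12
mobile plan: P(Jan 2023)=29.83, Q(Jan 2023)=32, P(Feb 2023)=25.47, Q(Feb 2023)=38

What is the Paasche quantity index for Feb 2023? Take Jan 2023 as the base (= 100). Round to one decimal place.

119.9

Paasche quantity index uses current-period prices as weights.
ΣP(Feb 2023)·Q(Feb 2023) = 1126.31×12 + 25.47×38 = 13515.72 + 967.86 = 14483.58
ΣP(Feb 2023)·Q(Jan 2023) = 1126.31×10 + 25.47×32 = 11263.1 + 815.04 = 12078.14
Index = 14483.58 / 12078.14 × 100 = 119.9156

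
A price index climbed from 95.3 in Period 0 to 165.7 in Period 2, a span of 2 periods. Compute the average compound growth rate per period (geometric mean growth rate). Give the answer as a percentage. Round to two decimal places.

Growth factor = (165.7/95.3)^(1/2) = (1.738720)^(1/2) = 1.318605
Growth rate = 1.318605 − 1 = 0.318605 = 31.8605%

31.86%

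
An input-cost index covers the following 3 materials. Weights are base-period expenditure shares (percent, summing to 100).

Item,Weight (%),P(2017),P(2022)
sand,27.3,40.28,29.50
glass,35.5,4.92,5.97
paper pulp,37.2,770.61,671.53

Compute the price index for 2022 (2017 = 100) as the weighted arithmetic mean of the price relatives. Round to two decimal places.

sand: 27.3 × (29.50/40.28) = 27.3 × 0.732373 = 19.9938
glass: 35.5 × (5.97/4.92) = 35.5 × 1.213415 = 43.0762
paper pulp: 37.2 × (671.53/770.61) = 37.2 × 0.871427 = 32.4171
Index = Σ wᵢ·(p₁ᵢ/p₀ᵢ) = 19.9938 + 43.0762 + 32.4171 = 95.4871

95.49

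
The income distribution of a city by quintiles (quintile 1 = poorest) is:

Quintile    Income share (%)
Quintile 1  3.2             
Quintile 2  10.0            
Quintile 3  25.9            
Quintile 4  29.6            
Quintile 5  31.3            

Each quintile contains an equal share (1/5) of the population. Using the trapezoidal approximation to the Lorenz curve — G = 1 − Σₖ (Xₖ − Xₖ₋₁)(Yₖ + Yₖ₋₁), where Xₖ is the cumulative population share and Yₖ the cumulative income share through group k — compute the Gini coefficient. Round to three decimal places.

Cumulative income shares Yₖ: 0.0320, 0.1320, 0.3910, 0.6870, 1.0000
Σ (Xₖ−Xₖ₋₁)(Yₖ+Yₖ₋₁) = (1/5)(0.0320+0.0000) + (1/5)(0.1320+0.0320) + (1/5)(0.3910+0.1320) + (1/5)(0.6870+0.3910) + (1/5)(1.0000+0.6870)
  = 0.0064 + 0.0328 + 0.1046 + 0.2156 + 0.3374 = 0.6968
G = 1 − 0.6968 = 0.3032

0.303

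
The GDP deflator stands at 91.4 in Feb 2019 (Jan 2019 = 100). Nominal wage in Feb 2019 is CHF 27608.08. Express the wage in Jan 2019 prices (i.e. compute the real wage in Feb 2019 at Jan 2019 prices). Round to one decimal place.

Real = Nominal ÷ (Index/100) = 27608.08 ÷ (91.4/100)
     = 27608.08 ÷ 0.914 = 30205.7768

30205.8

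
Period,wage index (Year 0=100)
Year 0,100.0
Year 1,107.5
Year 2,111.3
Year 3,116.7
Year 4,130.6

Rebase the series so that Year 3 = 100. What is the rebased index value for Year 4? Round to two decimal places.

111.91

Rebased(Year 4) = 130.6 / 116.7 × 100 = 111.9109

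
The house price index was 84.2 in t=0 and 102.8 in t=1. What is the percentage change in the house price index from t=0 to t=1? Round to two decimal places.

Change = (102.8 − 84.2) / 84.2 × 100
       = 18.6 / 84.2 × 100 = 22.0903%

22.09%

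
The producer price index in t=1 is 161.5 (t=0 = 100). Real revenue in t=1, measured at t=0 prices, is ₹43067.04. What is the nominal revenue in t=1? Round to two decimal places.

Nominal = Real × (Index/100) = 43067.04 × (161.5/100)
        = 43067.04 × 1.615 = 69553.2696

69553.27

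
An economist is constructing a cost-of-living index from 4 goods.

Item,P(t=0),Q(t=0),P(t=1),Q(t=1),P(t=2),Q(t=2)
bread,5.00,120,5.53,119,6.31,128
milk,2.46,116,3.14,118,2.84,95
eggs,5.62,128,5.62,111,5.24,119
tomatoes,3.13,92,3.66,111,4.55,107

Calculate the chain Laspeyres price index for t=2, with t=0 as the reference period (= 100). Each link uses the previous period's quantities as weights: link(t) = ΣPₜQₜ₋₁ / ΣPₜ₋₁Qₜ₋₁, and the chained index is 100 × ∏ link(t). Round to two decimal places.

116.20

Link t=0→t=1:
ΣP(t=1)Q(t=0) = 5.53×120 + 3.14×116 + 5.62×128 + 3.66×92 = 663.6 + 364.24 + 719.36 + 336.72 = 2083.92
ΣP(t=0)Q(t=0) = 5.00×120 + 2.46×116 + 5.62×128 + 3.13×92 = 600 + 285.36 + 719.36 + 287.96 = 1892.68
link = 2083.92/1892.68 = 1.101042
Link t=1→t=2:
ΣP(t=2)Q(t=1) = 6.31×119 + 2.84×118 + 5.24×111 + 4.55×111 = 750.89 + 335.12 + 581.64 + 505.05 = 2172.7
ΣP(t=1)Q(t=1) = 5.53×119 + 3.14×118 + 5.62×111 + 3.66×111 = 658.07 + 370.52 + 623.82 + 406.26 = 2058.67
link = 2172.7/2058.67 = 1.055390
Chained index = 100 × 1.101042 × 1.055390 = 116.2029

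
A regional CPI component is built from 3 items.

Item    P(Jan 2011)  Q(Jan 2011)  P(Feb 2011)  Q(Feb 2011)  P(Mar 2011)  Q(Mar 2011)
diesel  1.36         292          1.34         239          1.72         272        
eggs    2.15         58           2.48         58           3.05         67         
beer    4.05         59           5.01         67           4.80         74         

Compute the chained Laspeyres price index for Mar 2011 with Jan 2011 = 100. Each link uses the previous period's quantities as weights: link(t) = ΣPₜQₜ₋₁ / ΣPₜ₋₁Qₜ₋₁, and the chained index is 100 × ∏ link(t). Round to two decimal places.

Link Jan 2011→Feb 2011:
ΣP(Feb 2011)Q(Jan 2011) = 1.34×292 + 2.48×58 + 5.01×59 = 391.28 + 143.84 + 295.59 = 830.71
ΣP(Jan 2011)Q(Jan 2011) = 1.36×292 + 2.15×58 + 4.05×59 = 397.12 + 124.7 + 238.95 = 760.77
link = 830.71/760.77 = 1.091933
Link Feb 2011→Mar 2011:
ΣP(Mar 2011)Q(Feb 2011) = 1.72×239 + 3.05×58 + 4.80×67 = 411.08 + 176.9 + 321.6 = 909.58
ΣP(Feb 2011)Q(Feb 2011) = 1.34×239 + 2.48×58 + 5.01×67 = 320.26 + 143.84 + 335.67 = 799.77
link = 909.58/799.77 = 1.137302
Chained index = 100 × 1.091933 × 1.137302 = 124.1858

124.19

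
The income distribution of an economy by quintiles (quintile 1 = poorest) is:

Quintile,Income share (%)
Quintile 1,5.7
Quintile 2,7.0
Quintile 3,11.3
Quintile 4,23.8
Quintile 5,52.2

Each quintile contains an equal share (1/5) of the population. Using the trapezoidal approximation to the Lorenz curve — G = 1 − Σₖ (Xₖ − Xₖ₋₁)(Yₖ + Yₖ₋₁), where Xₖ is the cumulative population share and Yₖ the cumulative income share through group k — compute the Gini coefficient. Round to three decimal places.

0.439

Cumulative income shares Yₖ: 0.0570, 0.1270, 0.2400, 0.4780, 1.0000
Σ (Xₖ−Xₖ₋₁)(Yₖ+Yₖ₋₁) = (1/5)(0.0570+0.0000) + (1/5)(0.1270+0.0570) + (1/5)(0.2400+0.1270) + (1/5)(0.4780+0.2400) + (1/5)(1.0000+0.4780)
  = 0.0114 + 0.0368 + 0.0734 + 0.1436 + 0.2956 = 0.5608
G = 1 − 0.5608 = 0.4392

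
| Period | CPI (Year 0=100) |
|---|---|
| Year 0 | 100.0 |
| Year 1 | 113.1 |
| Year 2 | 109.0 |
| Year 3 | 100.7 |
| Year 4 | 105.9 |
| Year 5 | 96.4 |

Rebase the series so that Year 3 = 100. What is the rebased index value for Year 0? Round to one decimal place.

Rebased(Year 0) = 100.0 / 100.7 × 100 = 99.3049

99.3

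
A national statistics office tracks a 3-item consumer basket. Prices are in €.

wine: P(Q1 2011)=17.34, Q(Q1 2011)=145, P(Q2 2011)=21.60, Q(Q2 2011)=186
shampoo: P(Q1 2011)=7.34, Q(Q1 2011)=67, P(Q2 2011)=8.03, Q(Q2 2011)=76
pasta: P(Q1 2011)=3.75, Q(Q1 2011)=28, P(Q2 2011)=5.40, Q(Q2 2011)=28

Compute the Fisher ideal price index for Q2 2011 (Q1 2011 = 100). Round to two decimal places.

Laspeyres component (base-period weights):
ΣP(Q2 2011)Q(Q1 2011) = 21.60×145 + 8.03×67 + 5.40×28 = 3132 + 538.01 + 151.2 = 3821.21
ΣP(Q1 2011)Q(Q1 2011) = 17.34×145 + 7.34×67 + 3.75×28 = 2514.3 + 491.78 + 105 = 3111.08
L = 3821.21 / 3111.08 × 100 = 122.8258
Paasche component (current-period weights):
ΣP(Q2 2011)Q(Q2 2011) = 21.60×186 + 8.03×76 + 5.40×28 = 4017.6 + 610.28 + 151.2 = 4779.08
ΣP(Q1 2011)Q(Q2 2011) = 17.34×186 + 7.34×76 + 3.75×28 = 3225.24 + 557.84 + 105 = 3888.08
P = 4779.08 / 3888.08 × 100 = 122.9162
Fisher = √(L × P) = √(122.8258 × 122.9162) = 122.8710

122.87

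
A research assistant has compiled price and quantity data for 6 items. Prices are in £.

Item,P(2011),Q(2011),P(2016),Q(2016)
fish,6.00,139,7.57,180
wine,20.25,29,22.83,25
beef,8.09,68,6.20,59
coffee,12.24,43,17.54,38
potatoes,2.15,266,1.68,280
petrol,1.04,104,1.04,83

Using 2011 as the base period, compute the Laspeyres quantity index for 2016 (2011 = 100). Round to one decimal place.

Laspeyres quantity index uses base-period prices as weights.
ΣP(2011)·Q(2016) = 6.00×180 + 20.25×25 + 8.09×59 + 12.24×38 + 2.15×280 + 1.04×83 = 1080 + 506.25 + 477.31 + 465.12 + 602 + 86.32 = 3217
ΣP(2011)·Q(2011) = 6.00×139 + 20.25×29 + 8.09×68 + 12.24×43 + 2.15×266 + 1.04×104 = 834 + 587.25 + 550.12 + 526.32 + 571.9 + 108.16 = 3177.75
Index = 3217 / 3177.75 × 100 = 101.2352

101.2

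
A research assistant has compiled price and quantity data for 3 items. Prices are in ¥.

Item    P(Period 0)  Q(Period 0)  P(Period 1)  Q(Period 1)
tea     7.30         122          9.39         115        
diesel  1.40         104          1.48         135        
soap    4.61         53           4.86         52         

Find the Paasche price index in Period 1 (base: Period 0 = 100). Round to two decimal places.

Paasche price index uses current-period quantities as weights.
ΣP(Period 1)·Q(Period 1) = 9.39×115 + 1.48×135 + 4.86×52 = 1079.85 + 199.8 + 252.72 = 1532.37
ΣP(Period 0)·Q(Period 1) = 7.30×115 + 1.40×135 + 4.61×52 = 839.5 + 189 + 239.72 = 1268.22
Index = 1532.37 / 1268.22 × 100 = 120.8284

120.83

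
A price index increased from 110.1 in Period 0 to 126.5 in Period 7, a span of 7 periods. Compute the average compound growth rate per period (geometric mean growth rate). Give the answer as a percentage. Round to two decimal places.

2.00%

Growth factor = (126.5/110.1)^(1/7) = (1.148955)^(1/7) = 1.020034
Growth rate = 1.020034 − 1 = 0.020034 = 2.0034%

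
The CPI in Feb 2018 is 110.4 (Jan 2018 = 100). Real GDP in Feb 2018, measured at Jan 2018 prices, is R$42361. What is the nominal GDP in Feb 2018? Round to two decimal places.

46766.54

Nominal = Real × (Index/100) = 42361 × (110.4/100)
        = 42361 × 1.104 = 46766.5440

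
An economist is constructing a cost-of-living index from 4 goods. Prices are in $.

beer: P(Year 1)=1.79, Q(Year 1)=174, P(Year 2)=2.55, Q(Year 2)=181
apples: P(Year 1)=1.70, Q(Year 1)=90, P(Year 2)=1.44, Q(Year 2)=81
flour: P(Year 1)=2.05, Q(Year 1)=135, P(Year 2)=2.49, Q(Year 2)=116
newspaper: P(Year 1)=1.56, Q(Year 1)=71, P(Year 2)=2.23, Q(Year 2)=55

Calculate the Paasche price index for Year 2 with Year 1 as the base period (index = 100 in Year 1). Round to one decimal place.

Paasche price index uses current-period quantities as weights.
ΣP(Year 2)·Q(Year 2) = 2.55×181 + 1.44×81 + 2.49×116 + 2.23×55 = 461.55 + 116.64 + 288.84 + 122.65 = 989.68
ΣP(Year 1)·Q(Year 2) = 1.79×181 + 1.70×81 + 2.05×116 + 1.56×55 = 323.99 + 137.7 + 237.8 + 85.8 = 785.29
Index = 989.68 / 785.29 × 100 = 126.0273

126.0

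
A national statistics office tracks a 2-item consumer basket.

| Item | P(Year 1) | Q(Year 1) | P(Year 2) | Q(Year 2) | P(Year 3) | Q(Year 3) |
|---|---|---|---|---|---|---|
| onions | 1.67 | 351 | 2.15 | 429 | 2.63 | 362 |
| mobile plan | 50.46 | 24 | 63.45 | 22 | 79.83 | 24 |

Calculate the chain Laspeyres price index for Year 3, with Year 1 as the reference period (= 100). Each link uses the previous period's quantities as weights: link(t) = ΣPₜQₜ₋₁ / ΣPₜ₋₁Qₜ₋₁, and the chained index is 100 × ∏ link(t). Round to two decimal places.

157.68

Link Year 1→Year 2:
ΣP(Year 2)Q(Year 1) = 2.15×351 + 63.45×24 = 754.65 + 1522.8 = 2277.45
ΣP(Year 1)Q(Year 1) = 1.67×351 + 50.46×24 = 586.17 + 1211.04 = 1797.21
link = 2277.45/1797.21 = 1.267214
Link Year 2→Year 3:
ΣP(Year 3)Q(Year 2) = 2.63×429 + 79.83×22 = 1128.27 + 1756.26 = 2884.53
ΣP(Year 2)Q(Year 2) = 2.15×429 + 63.45×22 = 922.35 + 1395.9 = 2318.25
link = 2884.53/2318.25 = 1.244270
Chained index = 100 × 1.267214 × 1.244270 = 157.6757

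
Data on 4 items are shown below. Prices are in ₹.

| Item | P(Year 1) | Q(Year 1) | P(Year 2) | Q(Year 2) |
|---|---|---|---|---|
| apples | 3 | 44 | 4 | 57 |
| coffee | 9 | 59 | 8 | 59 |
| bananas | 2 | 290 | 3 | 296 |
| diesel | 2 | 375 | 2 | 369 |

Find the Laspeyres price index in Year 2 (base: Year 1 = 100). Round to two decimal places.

Laspeyres price index uses base-period quantities as weights.
ΣP(Year 2)·Q(Year 1) = 4×44 + 8×59 + 3×290 + 2×375 = 176 + 472 + 870 + 750 = 2268
ΣP(Year 1)·Q(Year 1) = 3×44 + 9×59 + 2×290 + 2×375 = 132 + 531 + 580 + 750 = 1993
Index = 2268 / 1993 × 100 = 113.7983

113.80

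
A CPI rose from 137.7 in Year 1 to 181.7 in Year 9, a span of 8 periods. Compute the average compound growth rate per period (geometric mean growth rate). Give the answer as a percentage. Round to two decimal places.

Growth factor = (181.7/137.7)^(1/8) = (1.319535)^(1/8) = 1.035268
Growth rate = 1.035268 − 1 = 0.035268 = 3.5268%

3.53%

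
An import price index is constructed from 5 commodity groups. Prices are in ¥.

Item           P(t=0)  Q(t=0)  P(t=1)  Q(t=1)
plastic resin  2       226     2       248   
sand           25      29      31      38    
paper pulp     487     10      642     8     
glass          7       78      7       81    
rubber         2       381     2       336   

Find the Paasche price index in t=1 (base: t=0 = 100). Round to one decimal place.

Paasche price index uses current-period quantities as weights.
ΣP(t=1)·Q(t=1) = 2×248 + 31×38 + 642×8 + 7×81 + 2×336 = 496 + 1178 + 5136 + 567 + 672 = 8049
ΣP(t=0)·Q(t=1) = 2×248 + 25×38 + 487×8 + 7×81 + 2×336 = 496 + 950 + 3896 + 567 + 672 = 6581
Index = 8049 / 6581 × 100 = 122.3066

122.3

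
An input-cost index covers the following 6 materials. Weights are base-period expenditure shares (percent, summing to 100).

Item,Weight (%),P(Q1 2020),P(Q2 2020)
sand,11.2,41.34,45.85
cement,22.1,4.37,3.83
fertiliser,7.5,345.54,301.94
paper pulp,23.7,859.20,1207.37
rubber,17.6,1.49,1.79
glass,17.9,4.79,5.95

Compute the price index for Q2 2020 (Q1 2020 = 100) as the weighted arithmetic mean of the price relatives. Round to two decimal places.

115.03

sand: 11.2 × (45.85/41.34) = 11.2 × 1.109095 = 12.4219
cement: 22.1 × (3.83/4.37) = 22.1 × 0.876430 = 19.3691
fertiliser: 7.5 × (301.94/345.54) = 7.5 × 0.873821 = 6.5537
paper pulp: 23.7 × (1207.37/859.20) = 23.7 × 1.405226 = 33.3039
rubber: 17.6 × (1.79/1.49) = 17.6 × 1.201342 = 21.1436
glass: 17.9 × (5.95/4.79) = 17.9 × 1.242171 = 22.2349
Index = Σ wᵢ·(p₁ᵢ/p₀ᵢ) = 12.4219 + 19.3691 + 6.5537 + 33.3039 + 21.1436 + 22.2349 = 115.0270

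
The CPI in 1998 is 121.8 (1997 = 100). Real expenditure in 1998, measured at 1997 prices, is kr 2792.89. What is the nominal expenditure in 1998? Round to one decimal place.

3401.7

Nominal = Real × (Index/100) = 2792.89 × (121.8/100)
        = 2792.89 × 1.218 = 3401.7400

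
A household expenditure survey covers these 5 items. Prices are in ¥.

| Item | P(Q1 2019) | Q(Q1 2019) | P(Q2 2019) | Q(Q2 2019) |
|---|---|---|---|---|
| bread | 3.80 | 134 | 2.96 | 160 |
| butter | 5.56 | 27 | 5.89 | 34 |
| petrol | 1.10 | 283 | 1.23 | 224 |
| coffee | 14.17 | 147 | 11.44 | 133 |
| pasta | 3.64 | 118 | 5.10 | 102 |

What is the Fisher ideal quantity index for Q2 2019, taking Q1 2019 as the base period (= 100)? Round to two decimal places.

Laspeyres component (base-period weights):
ΣP(Q1 2019)Q(Q2 2019) = 3.80×160 + 5.56×34 + 1.10×224 + 14.17×133 + 3.64×102 = 608 + 189.04 + 246.4 + 1884.61 + 371.28 = 3299.33
ΣP(Q1 2019)Q(Q1 2019) = 3.80×134 + 5.56×27 + 1.10×283 + 14.17×147 + 3.64×118 = 509.2 + 150.12 + 311.3 + 2082.99 + 429.52 = 3483.13
L = 3299.33 / 3483.13 × 100 = 94.7231
Paasche component (current-period weights):
ΣP(Q2 2019)Q(Q2 2019) = 2.96×160 + 5.89×34 + 1.23×224 + 11.44×133 + 5.10×102 = 473.6 + 200.26 + 275.52 + 1521.52 + 520.2 = 2991.1
ΣP(Q2 2019)Q(Q1 2019) = 2.96×134 + 5.89×27 + 1.23×283 + 11.44×147 + 5.10×118 = 396.64 + 159.03 + 348.09 + 1681.68 + 601.8 = 3187.24
P = 2991.1 / 3187.24 × 100 = 93.8461
Fisher = √(L × P) = √(94.7231 × 93.8461) = 94.2836

94.28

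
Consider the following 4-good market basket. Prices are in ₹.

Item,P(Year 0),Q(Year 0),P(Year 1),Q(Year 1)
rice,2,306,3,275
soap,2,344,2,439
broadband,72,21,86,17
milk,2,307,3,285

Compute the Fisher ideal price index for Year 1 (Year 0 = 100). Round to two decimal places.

Laspeyres component (base-period weights):
ΣP(Year 1)Q(Year 0) = 3×306 + 2×344 + 86×21 + 3×307 = 918 + 688 + 1806 + 921 = 4333
ΣP(Year 0)Q(Year 0) = 2×306 + 2×344 + 72×21 + 2×307 = 612 + 688 + 1512 + 614 = 3426
L = 4333 / 3426 × 100 = 126.4740
Paasche component (current-period weights):
ΣP(Year 1)Q(Year 1) = 3×275 + 2×439 + 86×17 + 3×285 = 825 + 878 + 1462 + 855 = 4020
ΣP(Year 0)Q(Year 1) = 2×275 + 2×439 + 72×17 + 2×285 = 550 + 878 + 1224 + 570 = 3222
P = 4020 / 3222 × 100 = 124.7672
Fisher = √(L × P) = √(126.4740 × 124.7672) = 125.6177

125.62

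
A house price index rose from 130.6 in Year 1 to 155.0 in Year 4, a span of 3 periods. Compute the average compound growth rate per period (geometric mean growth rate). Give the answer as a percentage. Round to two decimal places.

5.88%

Growth factor = (155.0/130.6)^(1/3) = (1.186830)^(1/3) = 1.058757
Growth rate = 1.058757 − 1 = 0.058757 = 5.8757%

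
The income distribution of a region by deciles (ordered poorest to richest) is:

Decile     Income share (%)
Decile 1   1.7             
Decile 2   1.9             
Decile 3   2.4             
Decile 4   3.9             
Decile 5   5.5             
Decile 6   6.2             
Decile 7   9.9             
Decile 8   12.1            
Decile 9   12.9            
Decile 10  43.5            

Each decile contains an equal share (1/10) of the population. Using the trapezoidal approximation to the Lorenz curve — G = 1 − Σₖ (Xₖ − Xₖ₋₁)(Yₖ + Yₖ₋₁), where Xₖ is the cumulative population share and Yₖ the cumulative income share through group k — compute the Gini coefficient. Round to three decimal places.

0.520

Cumulative income shares Yₖ: 0.0170, 0.0360, 0.0600, 0.0990, 0.1540, 0.2160, 0.3150, 0.4360, 0.5650, 1.0000
Σ (Xₖ−Xₖ₋₁)(Yₖ+Yₖ₋₁) = (1/10)(0.0170+0.0000) + (1/10)(0.0360+0.0170) + (1/10)(0.0600+0.0360) + (1/10)(0.0990+0.0600) + (1/10)(0.1540+0.0990) + (1/10)(0.2160+0.1540) + (1/10)(0.3150+0.2160) + (1/10)(0.4360+0.3150) + (1/10)(0.5650+0.4360) + (1/10)(1.0000+0.5650)
  = 0.0017 + 0.0053 + 0.0096 + 0.0159 + 0.0253 + 0.0370 + 0.0531 + 0.0751 + 0.1001 + 0.1565 = 0.4796
G = 1 − 0.4796 = 0.5204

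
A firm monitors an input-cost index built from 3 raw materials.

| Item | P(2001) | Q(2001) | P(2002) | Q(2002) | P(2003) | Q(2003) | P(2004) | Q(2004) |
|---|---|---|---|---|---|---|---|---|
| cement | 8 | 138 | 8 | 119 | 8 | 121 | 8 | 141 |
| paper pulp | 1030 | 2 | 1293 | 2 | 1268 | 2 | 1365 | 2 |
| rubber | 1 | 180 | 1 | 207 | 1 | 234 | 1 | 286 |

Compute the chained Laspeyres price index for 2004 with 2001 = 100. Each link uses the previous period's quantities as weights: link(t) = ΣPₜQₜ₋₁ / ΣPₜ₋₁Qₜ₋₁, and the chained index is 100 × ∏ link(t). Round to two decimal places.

120.11

Link 2001→2002:
ΣP(2002)Q(2001) = 8×138 + 1293×2 + 1×180 = 1104 + 2586 + 180 = 3870
ΣP(2001)Q(2001) = 8×138 + 1030×2 + 1×180 = 1104 + 2060 + 180 = 3344
link = 3870/3344 = 1.157297
Link 2002→2003:
ΣP(2003)Q(2002) = 8×119 + 1268×2 + 1×207 = 952 + 2536 + 207 = 3695
ΣP(2002)Q(2002) = 8×119 + 1293×2 + 1×207 = 952 + 2586 + 207 = 3745
link = 3695/3745 = 0.986649
Link 2003→2004:
ΣP(2004)Q(2003) = 8×121 + 1365×2 + 1×234 = 968 + 2730 + 234 = 3932
ΣP(2003)Q(2003) = 8×121 + 1268×2 + 1×234 = 968 + 2536 + 234 = 3738
link = 3932/3738 = 1.051899
Chained index = 100 × 1.157297 × 0.986649 × 1.051899 = 120.1107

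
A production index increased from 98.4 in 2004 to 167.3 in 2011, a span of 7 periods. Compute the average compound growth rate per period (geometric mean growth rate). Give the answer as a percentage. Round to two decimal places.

7.88%

Growth factor = (167.3/98.4)^(1/7) = (1.700203)^(1/7) = 1.078770
Growth rate = 1.078770 − 1 = 0.078770 = 7.8770%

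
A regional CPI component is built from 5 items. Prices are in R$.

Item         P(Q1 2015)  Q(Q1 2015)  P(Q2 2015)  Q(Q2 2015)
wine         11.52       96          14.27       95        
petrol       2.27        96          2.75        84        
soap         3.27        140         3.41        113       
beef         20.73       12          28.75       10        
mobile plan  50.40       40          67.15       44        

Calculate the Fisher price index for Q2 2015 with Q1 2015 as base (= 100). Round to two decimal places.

127.45

Laspeyres component (base-period weights):
ΣP(Q2 2015)Q(Q1 2015) = 14.27×96 + 2.75×96 + 3.41×140 + 28.75×12 + 67.15×40 = 1369.92 + 264 + 477.4 + 345 + 2686 = 5142.32
ΣP(Q1 2015)Q(Q1 2015) = 11.52×96 + 2.27×96 + 3.27×140 + 20.73×12 + 50.40×40 = 1105.92 + 217.92 + 457.8 + 248.76 + 2016 = 4046.4
L = 5142.32 / 4046.4 × 100 = 127.0838
Paasche component (current-period weights):
ΣP(Q2 2015)Q(Q2 2015) = 14.27×95 + 2.75×84 + 3.41×113 + 28.75×10 + 67.15×44 = 1355.65 + 231 + 385.33 + 287.5 + 2954.6 = 5214.08
ΣP(Q1 2015)Q(Q2 2015) = 11.52×95 + 2.27×84 + 3.27×113 + 20.73×10 + 50.40×44 = 1094.4 + 190.68 + 369.51 + 207.3 + 2217.6 = 4079.49
P = 5214.08 / 4079.49 × 100 = 127.8121
Fisher = √(L × P) = √(127.0838 × 127.8121) = 127.4474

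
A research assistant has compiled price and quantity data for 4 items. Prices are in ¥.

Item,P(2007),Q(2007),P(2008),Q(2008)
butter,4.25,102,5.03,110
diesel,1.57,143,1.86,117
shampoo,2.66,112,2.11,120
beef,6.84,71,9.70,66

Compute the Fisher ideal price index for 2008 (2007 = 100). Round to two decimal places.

Laspeyres component (base-period weights):
ΣP(2008)Q(2007) = 5.03×102 + 1.86×143 + 2.11×112 + 9.70×71 = 513.06 + 265.98 + 236.32 + 688.7 = 1704.06
ΣP(2007)Q(2007) = 4.25×102 + 1.57×143 + 2.66×112 + 6.84×71 = 433.5 + 224.51 + 297.92 + 485.64 = 1441.57
L = 1704.06 / 1441.57 × 100 = 118.2086
Paasche component (current-period weights):
ΣP(2008)Q(2008) = 5.03×110 + 1.86×117 + 2.11×120 + 9.70×66 = 553.3 + 217.62 + 253.2 + 640.2 = 1664.32
ΣP(2007)Q(2008) = 4.25×110 + 1.57×117 + 2.66×120 + 6.84×66 = 467.5 + 183.69 + 319.2 + 451.44 = 1421.83
P = 1664.32 / 1421.83 × 100 = 117.0548
Fisher = √(L × P) = √(118.2086 × 117.0548) = 117.6303

117.63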